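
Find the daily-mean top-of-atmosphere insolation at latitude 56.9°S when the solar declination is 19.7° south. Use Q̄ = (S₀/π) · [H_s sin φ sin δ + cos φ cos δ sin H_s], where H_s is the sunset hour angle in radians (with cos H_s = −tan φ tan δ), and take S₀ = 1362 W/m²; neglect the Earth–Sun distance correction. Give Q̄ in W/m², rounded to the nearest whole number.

450 W/m²

cos H_s = −tan(-56.9°) · tan(-19.7°) = -0.5493, so H_s = arccos(-0.5493) = 123.32°. In radians, H_s = 2.1523.
H_s sin φ sin δ = 2.1523 × -0.8377 × -0.3371 = 0.6078.
cos φ cos δ sin H_s = 0.5461 × 0.9415 × 0.8356 = 0.4296.
Q̄ = (1362/π) × (0.6078 + 0.4296) = 433.54 × 1.0374 = 449.75 W/m².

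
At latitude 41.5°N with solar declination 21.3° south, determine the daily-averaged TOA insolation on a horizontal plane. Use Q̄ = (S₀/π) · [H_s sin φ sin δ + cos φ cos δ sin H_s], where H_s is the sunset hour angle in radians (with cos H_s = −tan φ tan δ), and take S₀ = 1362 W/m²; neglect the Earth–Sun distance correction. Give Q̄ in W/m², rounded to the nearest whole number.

−tan φ tan δ = −(0.8847)(-0.3899) = 0.3449; H_s = arccos(0.3449) = 69.82°. In radians, H_s = 1.2186.
H_s sin φ sin δ = 1.2186 × 0.6626 × -0.3633 = -0.2933.
cos φ cos δ sin H_s = 0.7490 × 0.9317 × 0.9386 = 0.6550.
Q̄ = (1362/π) × (-0.2933 + 0.6550) = 433.54 × 0.3617 = 156.81 W/m².

157 W/m²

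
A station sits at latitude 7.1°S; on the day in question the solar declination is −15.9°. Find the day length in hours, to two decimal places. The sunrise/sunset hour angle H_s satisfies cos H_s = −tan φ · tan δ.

12.27 hours

−tan φ tan δ = −(-0.1246)(-0.2849) = -0.0355; H_s = arccos(-0.0355) = 92.03°.
Day length = 2 H_s / 15° h⁻¹ = 184.06° / 15 = 12.271 h.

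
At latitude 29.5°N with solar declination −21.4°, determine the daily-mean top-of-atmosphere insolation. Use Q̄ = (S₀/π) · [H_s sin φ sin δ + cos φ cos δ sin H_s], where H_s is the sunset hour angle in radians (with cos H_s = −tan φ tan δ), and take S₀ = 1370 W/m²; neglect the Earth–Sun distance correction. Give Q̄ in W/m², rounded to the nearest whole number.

The sunset hour angle satisfies cos H_s = −tan φ tan δ = 0.2217, giving H_s = 77.19°. In radians, H_s = 1.3472.
H_s sin φ sin δ = 1.3472 × 0.4924 × -0.3649 = -0.2421.
cos φ cos δ sin H_s = 0.8704 × 0.9311 × 0.9751 = 0.7902.
Q̄ = (1370/π) × (-0.2421 + 0.7902) = 436.08 × 0.5481 = 239.02 W/m².

239 W/m²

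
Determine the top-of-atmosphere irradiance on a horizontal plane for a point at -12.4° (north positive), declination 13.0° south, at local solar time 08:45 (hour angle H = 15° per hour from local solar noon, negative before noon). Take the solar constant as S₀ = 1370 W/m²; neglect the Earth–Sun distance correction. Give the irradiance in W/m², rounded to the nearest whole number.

Hour angle H = 15° × (8.75 − 12) = -48.75°.
With φ = -12.4°, δ = -13.0°, H = -48.75°: sin φ sin δ = 0.0483, cos φ cos δ cos H = 0.6275, so cos θ_z = 0.6758.
Top-of-atmosphere irradiance = S₀ cos θ_z = 1370 × 0.6758 = 925.85 W/m².

926 W/m²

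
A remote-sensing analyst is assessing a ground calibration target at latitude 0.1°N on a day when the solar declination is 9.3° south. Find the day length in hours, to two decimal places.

cos H_s = −tan(0.1°) · tan(-9.3°) = 0.0003, so H_s = arccos(0.0003) = 89.98°.
Day length = 2 H_s / 15° h⁻¹ = 179.96° / 15 = 11.997 h.

12.00 hours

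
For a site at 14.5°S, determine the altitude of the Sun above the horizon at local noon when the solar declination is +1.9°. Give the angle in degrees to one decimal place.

At local solar noon the hour angle is zero, so the elevation is 90° − |φ − δ| = 90° − |-14.5° − (1.9°)| = 90° − 16.4° = 73.6°.

73.6°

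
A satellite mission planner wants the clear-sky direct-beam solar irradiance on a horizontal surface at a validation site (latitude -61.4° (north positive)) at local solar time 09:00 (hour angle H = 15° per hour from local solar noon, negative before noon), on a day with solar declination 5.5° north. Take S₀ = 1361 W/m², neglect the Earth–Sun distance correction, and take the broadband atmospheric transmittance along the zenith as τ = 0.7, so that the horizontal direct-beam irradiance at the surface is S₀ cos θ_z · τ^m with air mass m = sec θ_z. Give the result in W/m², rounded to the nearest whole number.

Hour angle H = 15° × (9 − 12) = -45.00°.
With φ = -61.4°, δ = 5.5°, H = -45.00°: sin φ sin δ = -0.0842, cos φ cos δ cos H = 0.3369, so cos θ_z = 0.2527.
Air mass m = 1/cos θ_z = 1/0.2527 = 3.957; τ^m = 0.7^3.957 = 0.2438.
Surface direct beam = 1361 × 0.2527 × 0.2438 = 83.85 W/m².

84 W/m²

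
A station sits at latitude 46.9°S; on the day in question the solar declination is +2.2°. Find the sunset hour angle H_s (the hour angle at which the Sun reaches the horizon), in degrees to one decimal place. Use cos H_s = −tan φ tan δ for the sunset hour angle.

cos H_s = −tan(-46.9°) · tan(2.2°) = 0.0411, so H_s = arccos(0.0411) = 87.64°.

87.6°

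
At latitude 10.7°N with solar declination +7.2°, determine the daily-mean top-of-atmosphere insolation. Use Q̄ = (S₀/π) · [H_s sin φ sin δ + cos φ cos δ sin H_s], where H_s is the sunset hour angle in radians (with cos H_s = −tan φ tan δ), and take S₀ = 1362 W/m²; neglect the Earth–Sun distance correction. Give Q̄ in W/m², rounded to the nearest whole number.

The sunset hour angle satisfies cos H_s = −tan φ tan δ = -0.0239, giving H_s = 91.37°. In radians, H_s = 1.5947.
H_s sin φ sin δ = 1.5947 × 0.1857 × 0.1253 = 0.0371.
cos φ cos δ sin H_s = 0.9826 × 0.9921 × 0.9997 = 0.9745.
Q̄ = (1362/π) × (0.0371 + 0.9745) = 433.54 × 1.0116 = 438.57 W/m².

439 W/m²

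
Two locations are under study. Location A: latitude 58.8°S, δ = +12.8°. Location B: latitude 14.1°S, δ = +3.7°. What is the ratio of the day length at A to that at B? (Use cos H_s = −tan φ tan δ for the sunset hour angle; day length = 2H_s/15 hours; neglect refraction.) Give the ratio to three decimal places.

0.763

A: H_s = arccos(−tan -58.8° · tan 12.8°) = 67.97°, so 2H_s/15 = 9.0627 h.
B: H_s = arccos(−tan -14.1° · tan 3.7°) = 89.07°, so 2H_s/15 = 11.8760 h.
Ratio A/B = 9.0627 / 11.8760 = 0.7631.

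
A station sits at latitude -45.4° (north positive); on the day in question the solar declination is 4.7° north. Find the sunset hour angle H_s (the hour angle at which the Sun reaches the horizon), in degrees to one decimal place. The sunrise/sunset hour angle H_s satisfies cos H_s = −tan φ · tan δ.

85.2°

cos H_s = −tan(-45.4°) · tan(4.7°) = 0.0834, so H_s = arccos(0.0834) = 85.22°.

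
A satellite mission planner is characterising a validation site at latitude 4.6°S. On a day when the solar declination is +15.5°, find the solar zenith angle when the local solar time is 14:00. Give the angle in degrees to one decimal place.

Hour angle H = 15° × (14 − 12) = 30.00°.
cos θ_z = sin φ sin δ + cos φ cos δ cos H = (-0.0802)(0.2672) + (0.9968)(0.9636)(0.8660) = 0.8104.
θ_z = arccos(0.8104) = 35.86°.

35.9°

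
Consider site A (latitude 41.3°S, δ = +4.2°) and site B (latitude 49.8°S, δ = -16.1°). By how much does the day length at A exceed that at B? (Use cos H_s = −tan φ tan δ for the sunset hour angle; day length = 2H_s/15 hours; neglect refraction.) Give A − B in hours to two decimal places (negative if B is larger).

-3.16 h

A: H_s = arccos(−tan -41.3° · tan 4.2°) = 86.30°, so 2H_s/15 = 11.5067 h.
B: H_s = arccos(−tan -49.8° · tan -16.1°) = 109.97°, so 2H_s/15 = 14.6627 h.
A − B = 11.5067 − 14.6627 = -3.1560 h.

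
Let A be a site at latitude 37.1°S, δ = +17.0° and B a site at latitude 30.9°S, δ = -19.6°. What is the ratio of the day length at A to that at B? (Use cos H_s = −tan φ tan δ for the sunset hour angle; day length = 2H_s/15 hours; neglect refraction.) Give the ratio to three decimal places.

0.749

A: H_s = arccos(−tan -37.1° · tan 17.0°) = 76.63°, so 2H_s/15 = 10.2173 h.
B: H_s = arccos(−tan -30.9° · tan -19.6°) = 102.30°, so 2H_s/15 = 13.6400 h.
Ratio A/B = 10.2173 / 13.6400 = 0.7491.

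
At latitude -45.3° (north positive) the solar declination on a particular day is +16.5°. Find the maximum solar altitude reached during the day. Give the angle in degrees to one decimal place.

28.2°

At local solar noon the hour angle is zero, so the elevation is 90° − |φ − δ| = 90° − |-45.3° − (16.5°)| = 90° − 61.8° = 28.2°.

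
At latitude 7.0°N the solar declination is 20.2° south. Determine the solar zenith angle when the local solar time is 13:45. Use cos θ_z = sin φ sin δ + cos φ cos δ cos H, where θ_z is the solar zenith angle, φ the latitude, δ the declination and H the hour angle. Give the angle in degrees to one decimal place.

37.5°

Hour angle H = 15° × (13.75 − 12) = 26.25°.
cos θ_z = sin φ sin δ + cos φ cos δ cos H = (0.1219)(-0.3453) + (0.9925)(0.9385)(0.8969) = 0.7933.
θ_z = arccos(0.7933) = 37.51°.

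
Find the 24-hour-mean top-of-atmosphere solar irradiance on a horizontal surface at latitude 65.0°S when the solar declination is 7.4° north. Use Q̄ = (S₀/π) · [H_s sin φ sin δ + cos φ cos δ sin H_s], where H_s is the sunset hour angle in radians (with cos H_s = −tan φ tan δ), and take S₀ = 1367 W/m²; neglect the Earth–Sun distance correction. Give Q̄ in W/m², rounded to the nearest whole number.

−tan φ tan δ = −(-2.1445)(0.1299) = 0.2786; H_s = arccos(0.2786) = 73.82°. In radians, H_s = 1.2884.
H_s sin φ sin δ = 1.2884 × -0.9063 × 0.1288 = -0.1504.
cos φ cos δ sin H_s = 0.4226 × 0.9917 × 0.9604 = 0.4025.
Q̄ = (1367/π) × (-0.1504 + 0.4025) = 435.13 × 0.2521 = 109.70 W/m².

110 W/m²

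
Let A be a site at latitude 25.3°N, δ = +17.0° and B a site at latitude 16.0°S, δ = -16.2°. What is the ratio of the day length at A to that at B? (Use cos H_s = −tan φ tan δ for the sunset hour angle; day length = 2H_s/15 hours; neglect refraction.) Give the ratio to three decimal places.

A: H_s = arccos(−tan 25.3° · tan 17.0°) = 98.31°, so 2H_s/15 = 13.1080 h.
B: H_s = arccos(−tan -16.0° · tan -16.2°) = 94.78°, so 2H_s/15 = 12.6373 h.
Ratio A/B = 13.1080 / 12.6373 = 1.0372.

1.037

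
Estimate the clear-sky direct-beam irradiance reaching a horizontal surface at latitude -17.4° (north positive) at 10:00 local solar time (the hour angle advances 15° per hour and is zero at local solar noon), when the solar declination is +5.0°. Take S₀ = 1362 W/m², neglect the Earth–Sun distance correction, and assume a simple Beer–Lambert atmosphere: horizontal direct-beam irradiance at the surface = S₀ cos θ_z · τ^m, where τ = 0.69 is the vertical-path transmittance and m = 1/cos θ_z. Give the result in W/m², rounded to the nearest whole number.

Hour angle H = 15° × (10 − 12) = -30.00°.
cos θ_z = sin(-17.4°) sin(5.0°) + cos(-17.4°) cos(5.0°) cos(-30.00°) = -0.0261 + 0.8233 = 0.7972.
Air mass m = 1/cos θ_z = 1/0.7972 = 1.254; τ^m = 0.69^1.254 = 0.6279.
Surface direct beam = 1362 × 0.7972 × 0.6279 = 681.77 W/m².

682 W/m²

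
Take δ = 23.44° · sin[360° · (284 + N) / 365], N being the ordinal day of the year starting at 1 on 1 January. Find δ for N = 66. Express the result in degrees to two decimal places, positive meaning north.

360 × (284 + 66) / 365 = 345.205°; sin(345.205°) = -0.2554.
δ = 23.44 × -0.2554 = -5.987° ≈ -5.99°.

-5.99°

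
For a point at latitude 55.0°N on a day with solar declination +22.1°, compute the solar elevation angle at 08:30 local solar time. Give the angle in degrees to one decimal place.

Hour angle H = 15° × (8.5 − 12) = -52.50°.
With φ = 55.0°, δ = 22.1°, H = -52.50°: sin φ sin δ = 0.3082, cos φ cos δ cos H = 0.3235, so cos θ_z = 0.6317.
θ_z = arccos(0.6317) = 50.82°, so the elevation is 90° − 50.82° = 39.18°.

39.2°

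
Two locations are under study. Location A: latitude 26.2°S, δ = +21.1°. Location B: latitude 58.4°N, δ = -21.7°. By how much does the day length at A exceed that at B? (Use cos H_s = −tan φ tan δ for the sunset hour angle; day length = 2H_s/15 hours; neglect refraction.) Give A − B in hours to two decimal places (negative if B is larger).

A: H_s = arccos(−tan -26.2° · tan 21.1°) = 79.05°, so 2H_s/15 = 10.5400 h.
B: H_s = arccos(−tan 58.4° · tan -21.7°) = 49.70°, so 2H_s/15 = 6.6267 h.
A − B = 10.5400 − 6.6267 = 3.9133 h.

+3.91 h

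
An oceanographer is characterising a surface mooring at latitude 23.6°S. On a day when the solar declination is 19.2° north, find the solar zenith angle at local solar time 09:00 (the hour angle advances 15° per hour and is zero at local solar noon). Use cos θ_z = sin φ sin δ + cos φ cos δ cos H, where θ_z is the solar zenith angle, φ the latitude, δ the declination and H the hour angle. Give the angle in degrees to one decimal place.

Hour angle H = 15° × (9 − 12) = -45.00°.
cos θ_z = sin φ sin δ + cos φ cos δ cos H = (-0.4003)(0.3289) + (0.9164)(0.9444)(0.7071) = 0.4803.
θ_z = arccos(0.4803) = 61.30°.

61.3°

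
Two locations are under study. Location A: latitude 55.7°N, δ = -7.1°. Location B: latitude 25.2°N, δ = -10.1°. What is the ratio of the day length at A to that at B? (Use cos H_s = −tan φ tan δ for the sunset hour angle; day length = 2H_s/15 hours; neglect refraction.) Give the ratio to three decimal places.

0.933

A: H_s = arccos(−tan 55.7° · tan -7.1°) = 79.48°, so 2H_s/15 = 10.5973 h.
B: H_s = arccos(−tan 25.2° · tan -10.1°) = 85.19°, so 2H_s/15 = 11.3587 h.
Ratio A/B = 10.5973 / 11.3587 = 0.9330.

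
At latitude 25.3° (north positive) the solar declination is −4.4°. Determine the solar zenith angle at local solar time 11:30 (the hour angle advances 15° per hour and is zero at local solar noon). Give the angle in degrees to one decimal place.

30.6°

Hour angle H = 15° × (11.5 − 12) = -7.50°.
With φ = 25.3°, δ = -4.4°, H = -7.50°: sin φ sin δ = -0.0328, cos φ cos δ cos H = 0.8937, so cos θ_z = 0.8609.
θ_z = arccos(0.8609) = 30.58°.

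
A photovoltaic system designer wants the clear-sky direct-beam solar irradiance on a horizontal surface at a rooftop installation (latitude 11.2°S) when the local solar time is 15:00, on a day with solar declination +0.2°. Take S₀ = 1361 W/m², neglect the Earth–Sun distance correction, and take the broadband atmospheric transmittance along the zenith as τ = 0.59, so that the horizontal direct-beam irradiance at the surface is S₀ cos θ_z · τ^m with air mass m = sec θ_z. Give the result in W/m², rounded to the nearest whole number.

Hour angle H = 15° × (15 − 12) = 45.00°.
With φ = -11.2°, δ = 0.2°, H = 45.00°: sin φ sin δ = -0.0007, cos φ cos δ cos H = 0.6936, so cos θ_z = 0.6929.
Air mass m = 1/cos θ_z = 1/0.6929 = 1.443; τ^m = 0.59^1.443 = 0.4670.
Surface direct beam = 1361 × 0.6929 × 0.4670 = 440.40 W/m².

440 W/m²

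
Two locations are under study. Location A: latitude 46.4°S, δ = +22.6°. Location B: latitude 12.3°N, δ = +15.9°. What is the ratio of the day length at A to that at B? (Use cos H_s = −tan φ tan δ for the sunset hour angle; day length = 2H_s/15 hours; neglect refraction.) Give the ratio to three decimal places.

A: H_s = arccos(−tan -46.4° · tan 22.6°) = 64.08°, so 2H_s/15 = 8.5440 h.
B: H_s = arccos(−tan 12.3° · tan 15.9°) = 93.56°, so 2H_s/15 = 12.4747 h.
Ratio A/B = 8.5440 / 12.4747 = 0.6849.

0.685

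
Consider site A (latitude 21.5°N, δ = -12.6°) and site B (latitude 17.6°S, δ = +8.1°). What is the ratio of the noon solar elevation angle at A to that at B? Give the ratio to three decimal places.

0.869

A: 90° − |21.5 − (-12.6)| = 55.90°.
B: 90° − |-17.6 − (8.1)| = 64.30°.
Ratio A/B = 55.9000 / 64.3000 = 0.8694.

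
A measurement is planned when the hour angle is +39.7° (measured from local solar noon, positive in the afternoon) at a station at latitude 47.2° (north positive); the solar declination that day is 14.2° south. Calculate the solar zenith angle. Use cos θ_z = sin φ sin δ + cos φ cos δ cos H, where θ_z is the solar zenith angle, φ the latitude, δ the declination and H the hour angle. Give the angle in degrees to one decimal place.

70.9°

cos θ_z = sin φ sin δ + cos φ cos δ cos H = (0.7337)(-0.2453) + (0.6794)(0.9694)(0.7694) = 0.3268.
θ_z = arccos(0.3268) = 70.93°.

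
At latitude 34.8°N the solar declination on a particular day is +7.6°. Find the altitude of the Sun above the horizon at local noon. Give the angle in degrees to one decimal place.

62.8°

At local solar noon the hour angle is zero, so the elevation is 90° − |φ − δ| = 90° − |34.8° − (7.6°)| = 90° − 27.2° = 62.8°.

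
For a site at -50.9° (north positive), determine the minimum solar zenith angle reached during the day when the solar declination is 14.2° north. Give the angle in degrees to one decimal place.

At local solar noon the hour angle is zero, so the zenith angle is |φ − δ| = |-50.9° − (14.2°)| = 65.1°.

65.1°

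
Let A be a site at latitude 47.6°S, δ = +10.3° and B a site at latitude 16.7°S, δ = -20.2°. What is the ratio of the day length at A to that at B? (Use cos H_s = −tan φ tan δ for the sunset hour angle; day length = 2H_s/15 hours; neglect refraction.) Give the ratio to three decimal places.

0.815

A: H_s = arccos(−tan -47.6° · tan 10.3°) = 78.52°, so 2H_s/15 = 10.4693 h.
B: H_s = arccos(−tan -16.7° · tan -20.2°) = 96.34°, so 2H_s/15 = 12.8453 h.
Ratio A/B = 10.4693 / 12.8453 = 0.8150.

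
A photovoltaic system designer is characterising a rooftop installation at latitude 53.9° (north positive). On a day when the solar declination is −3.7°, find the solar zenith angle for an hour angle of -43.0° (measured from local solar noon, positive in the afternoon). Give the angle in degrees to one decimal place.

67.8°

cos θ_z = sin(53.9°) sin(-3.7°) + cos(53.9°) cos(-3.7°) cos(-43.00°) = -0.0521 + 0.4300 = 0.3779.
θ_z = arccos(0.3779) = 67.80°.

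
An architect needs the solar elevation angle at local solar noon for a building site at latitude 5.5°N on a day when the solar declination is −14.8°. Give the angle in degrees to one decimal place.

69.7°

At local solar noon the hour angle is zero, so the elevation is 90° − |φ − δ| = 90° − |5.5° − (-14.8°)| = 90° − 20.3° = 69.7°.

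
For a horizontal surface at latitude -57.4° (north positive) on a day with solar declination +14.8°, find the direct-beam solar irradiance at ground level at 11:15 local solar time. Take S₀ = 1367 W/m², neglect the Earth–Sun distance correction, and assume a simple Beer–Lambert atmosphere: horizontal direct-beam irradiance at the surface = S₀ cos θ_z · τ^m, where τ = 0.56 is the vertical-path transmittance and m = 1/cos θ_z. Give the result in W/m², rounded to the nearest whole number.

Hour angle H = 15° × (11.25 − 12) = -11.25°.
cos θ_z = sin φ sin δ + cos φ cos δ cos H = (-0.8425)(0.2554) + (0.5388)(0.9668)(0.9808) = 0.2957.
Air mass m = 1/cos θ_z = 1/0.2957 = 3.382; τ^m = 0.56^3.382 = 0.1407.
Surface direct beam = 1367 × 0.2957 × 0.1407 = 56.87 W/m².

57 W/m²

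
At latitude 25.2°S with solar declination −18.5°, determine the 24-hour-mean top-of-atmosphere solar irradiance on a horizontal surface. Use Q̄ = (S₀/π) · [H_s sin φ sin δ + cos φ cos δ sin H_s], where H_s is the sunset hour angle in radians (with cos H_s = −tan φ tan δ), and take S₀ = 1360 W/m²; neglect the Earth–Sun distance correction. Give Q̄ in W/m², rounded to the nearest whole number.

−tan φ tan δ = −(-0.4706)(-0.3346) = -0.1575; H_s = arccos(-0.1575) = 99.06°. In radians, H_s = 1.7289.
H_s sin φ sin δ = 1.7289 × -0.4258 × -0.3173 = 0.2336.
cos φ cos δ sin H_s = 0.9048 × 0.9483 × 0.9875 = 0.8473.
Q̄ = (1360/π) × (0.2336 + 0.8473) = 432.90 × 1.0809 = 467.92 W/m².

468 W/m²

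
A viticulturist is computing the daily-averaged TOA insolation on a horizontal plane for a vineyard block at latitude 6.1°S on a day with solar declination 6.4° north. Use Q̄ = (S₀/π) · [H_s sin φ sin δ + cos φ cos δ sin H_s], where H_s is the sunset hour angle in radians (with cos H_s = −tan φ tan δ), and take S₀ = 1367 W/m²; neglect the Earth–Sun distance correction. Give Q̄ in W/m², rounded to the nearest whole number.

−tan φ tan δ = −(-0.1069)(0.1122) = 0.0120; H_s = arccos(0.0120) = 89.31°. In radians, H_s = 1.5588.
H_s sin φ sin δ = 1.5588 × -0.1063 × 0.1115 = -0.0185.
cos φ cos δ sin H_s = 0.9943 × 0.9938 × 0.9999 = 0.9880.
Q̄ = (1367/π) × (-0.0185 + 0.9880) = 435.13 × 0.9695 = 421.86 W/m².

422 W/m²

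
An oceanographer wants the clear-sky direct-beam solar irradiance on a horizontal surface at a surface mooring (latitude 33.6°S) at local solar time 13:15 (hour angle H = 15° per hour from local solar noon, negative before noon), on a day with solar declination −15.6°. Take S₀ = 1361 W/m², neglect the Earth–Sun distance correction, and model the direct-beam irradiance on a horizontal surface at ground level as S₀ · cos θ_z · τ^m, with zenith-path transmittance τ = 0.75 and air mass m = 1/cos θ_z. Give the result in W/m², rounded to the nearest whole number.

Hour angle H = 15° × (13.25 − 12) = 18.75°.
With φ = -33.6°, δ = -15.6°, H = 18.75°: sin φ sin δ = 0.1488, cos φ cos δ cos H = 0.7597, so cos θ_z = 0.9085.
Air mass m = 1/cos θ_z = 1/0.9085 = 1.101; τ^m = 0.75^1.101 = 0.7285.
Surface direct beam = 1361 × 0.9085 × 0.7285 = 900.77 W/m².

901 W/m²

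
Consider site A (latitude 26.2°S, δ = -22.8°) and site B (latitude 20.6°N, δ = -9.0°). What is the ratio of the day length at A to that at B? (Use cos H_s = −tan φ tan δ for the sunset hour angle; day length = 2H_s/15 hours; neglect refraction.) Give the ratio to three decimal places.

1.177

A: H_s = arccos(−tan -26.2° · tan -22.8°) = 101.94°, so 2H_s/15 = 13.5920 h.
B: H_s = arccos(−tan 20.6° · tan -9.0°) = 86.59°, so 2H_s/15 = 11.5453 h.
Ratio A/B = 13.5920 / 11.5453 = 1.1773.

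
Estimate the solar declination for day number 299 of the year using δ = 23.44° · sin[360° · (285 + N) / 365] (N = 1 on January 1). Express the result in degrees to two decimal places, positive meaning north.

360 × (285 + 299) / 365 = 576.000°; sin(576.000°) = -0.5878.
δ = 23.44 × -0.5878 = -13.778° ≈ -13.78°.

-13.78°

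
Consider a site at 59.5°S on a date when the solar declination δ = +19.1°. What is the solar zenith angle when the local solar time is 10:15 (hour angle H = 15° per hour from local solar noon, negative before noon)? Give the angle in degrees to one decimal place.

81.5°

Hour angle H = 15° × (10.25 − 12) = -26.25°.
With φ = -59.5°, δ = 19.1°, H = -26.25°: sin φ sin δ = -0.2819, cos φ cos δ cos H = 0.4301, so cos θ_z = 0.1482.
θ_z = arccos(0.1482) = 81.48°.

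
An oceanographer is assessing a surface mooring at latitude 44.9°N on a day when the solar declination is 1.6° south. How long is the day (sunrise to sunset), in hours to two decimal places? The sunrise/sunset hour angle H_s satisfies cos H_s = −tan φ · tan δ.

The sunset hour angle satisfies cos H_s = −tan φ tan δ = 0.0278, giving H_s = 88.41°.
Day length = 2 H_s / 15° h⁻¹ = 176.82° / 15 = 11.788 h.

11.79 hours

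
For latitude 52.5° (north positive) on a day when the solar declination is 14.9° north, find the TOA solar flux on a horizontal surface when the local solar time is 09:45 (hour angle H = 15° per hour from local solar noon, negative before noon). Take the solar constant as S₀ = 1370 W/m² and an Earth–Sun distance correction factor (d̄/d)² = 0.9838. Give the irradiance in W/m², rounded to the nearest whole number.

934 W/m²

Hour angle H = 15° × (9.75 − 12) = -33.75°.
With φ = 52.5°, δ = 14.9°, H = -33.75°: sin φ sin δ = 0.2040, cos φ cos δ cos H = 0.4891, so cos θ_z = 0.6931.
Top-of-atmosphere irradiance = S₀ (d̄/d)² cos θ_z = 1370 × 0.9838 × 0.6931 = 934.16 W/m².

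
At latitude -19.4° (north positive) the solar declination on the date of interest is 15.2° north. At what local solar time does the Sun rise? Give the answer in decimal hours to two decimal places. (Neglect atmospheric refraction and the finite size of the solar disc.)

6.37 h

cos H_s = −tan(-19.4°) · tan(15.2°) = 0.0957, so H_s = arccos(0.0957) = 84.51°.
Sunrise is at 12 − H_s/15 = 12 − 5.634 = 6.366 h local solar time.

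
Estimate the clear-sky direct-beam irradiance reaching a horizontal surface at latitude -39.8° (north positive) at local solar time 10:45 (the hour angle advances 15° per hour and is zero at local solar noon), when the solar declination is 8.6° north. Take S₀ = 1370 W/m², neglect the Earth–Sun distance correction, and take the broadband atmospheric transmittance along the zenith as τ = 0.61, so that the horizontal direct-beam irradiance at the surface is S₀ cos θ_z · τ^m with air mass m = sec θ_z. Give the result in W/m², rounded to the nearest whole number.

387 W/m²

Hour angle H = 15° × (10.75 − 12) = -18.75°.
With φ = -39.8°, δ = 8.6°, H = -18.75°: sin φ sin δ = -0.0957, cos φ cos δ cos H = 0.7193, so cos θ_z = 0.6236.
Air mass m = 1/cos θ_z = 1/0.6236 = 1.604; τ^m = 0.61^1.604 = 0.4526.
Surface direct beam = 1370 × 0.6236 × 0.4526 = 386.67 W/m².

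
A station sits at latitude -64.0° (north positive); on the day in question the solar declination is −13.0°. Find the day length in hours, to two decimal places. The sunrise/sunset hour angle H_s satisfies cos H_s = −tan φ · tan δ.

−tan φ tan δ = −(-2.0503)(-0.2309) = -0.4734; H_s = arccos(-0.4734) = 118.26°.
Day length = 2 H_s / 15° h⁻¹ = 236.52° / 15 = 15.768 h.

15.77 hours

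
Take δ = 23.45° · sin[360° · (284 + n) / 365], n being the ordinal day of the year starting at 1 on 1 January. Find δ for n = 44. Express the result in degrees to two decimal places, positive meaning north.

-13.95°

360 × (284 + 44) / 365 = 323.507°; sin(323.507°) = -0.5947.
δ = 23.45 × -0.5947 = -13.946° ≈ -13.95°.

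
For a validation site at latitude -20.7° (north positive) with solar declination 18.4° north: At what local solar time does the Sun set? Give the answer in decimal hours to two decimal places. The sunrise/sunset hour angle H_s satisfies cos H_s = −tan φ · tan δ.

17.52 h

The sunset hour angle satisfies cos H_s = −tan φ tan δ = 0.1257, giving H_s = 82.78°.
Sunset is at 12 + H_s/15 = 12 + 5.519 = 17.519 h local solar time.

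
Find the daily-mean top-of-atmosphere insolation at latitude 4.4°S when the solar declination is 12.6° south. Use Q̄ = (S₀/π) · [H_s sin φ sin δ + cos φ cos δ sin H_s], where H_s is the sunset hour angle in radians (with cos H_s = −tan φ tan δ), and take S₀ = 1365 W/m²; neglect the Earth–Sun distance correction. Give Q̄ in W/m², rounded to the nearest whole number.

434 W/m²

The sunset hour angle satisfies cos H_s = −tan φ tan δ = -0.0172, giving H_s = 90.99°. In radians, H_s = 1.5881.
H_s sin φ sin δ = 1.5881 × -0.0767 × -0.2181 = 0.0266.
cos φ cos δ sin H_s = 0.9971 × 0.9759 × 0.9999 = 0.9730.
Q̄ = (1365/π) × (0.0266 + 0.9730) = 434.49 × 0.9996 = 434.32 W/m².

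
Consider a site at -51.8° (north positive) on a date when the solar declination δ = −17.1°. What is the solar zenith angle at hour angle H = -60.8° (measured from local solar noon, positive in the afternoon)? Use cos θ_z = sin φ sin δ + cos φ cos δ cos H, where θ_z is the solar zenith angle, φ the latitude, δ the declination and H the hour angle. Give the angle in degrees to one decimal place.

58.7°

With φ = -51.8°, δ = -17.1°, H = -60.80°: sin φ sin δ = 0.2311, cos φ cos δ cos H = 0.2884, so cos θ_z = 0.5195.
θ_z = arccos(0.5195) = 58.70°.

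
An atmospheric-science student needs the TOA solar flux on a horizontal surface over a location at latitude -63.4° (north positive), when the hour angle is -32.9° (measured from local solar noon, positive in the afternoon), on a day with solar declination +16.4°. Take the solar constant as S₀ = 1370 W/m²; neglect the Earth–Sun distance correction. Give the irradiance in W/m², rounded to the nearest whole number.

With φ = -63.4°, δ = 16.4°, H = -32.90°: sin φ sin δ = -0.2525, cos φ cos δ cos H = 0.3607, so cos θ_z = 0.1082.
Top-of-atmosphere irradiance = S₀ cos θ_z = 1370 × 0.1082 = 148.23 W/m².

148 W/m²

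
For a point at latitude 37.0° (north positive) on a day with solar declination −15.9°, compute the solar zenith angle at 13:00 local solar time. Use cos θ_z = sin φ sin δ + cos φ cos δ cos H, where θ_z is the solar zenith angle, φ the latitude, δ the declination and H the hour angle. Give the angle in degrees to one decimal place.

54.8°

Hour angle H = 15° × (13 − 12) = 15.00°.
cos θ_z = sin(37.0°) sin(-15.9°) + cos(37.0°) cos(-15.9°) cos(15.00°) = -0.1649 + 0.7419 = 0.5770.
θ_z = arccos(0.5770) = 54.76°.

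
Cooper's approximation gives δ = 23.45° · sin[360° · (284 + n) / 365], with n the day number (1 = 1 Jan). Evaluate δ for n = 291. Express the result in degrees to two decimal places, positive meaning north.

-10.69°

360 × (284 + 291) / 365 = 567.123°; sin(567.123°) = -0.4559.
δ = 23.45 × -0.4559 = -10.691° ≈ -10.69°.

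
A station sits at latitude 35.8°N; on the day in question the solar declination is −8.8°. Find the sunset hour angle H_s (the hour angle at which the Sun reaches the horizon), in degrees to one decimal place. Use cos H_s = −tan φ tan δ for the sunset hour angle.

83.6°

The sunset hour angle satisfies cos H_s = −tan φ tan δ = 0.1117, giving H_s = 83.59°.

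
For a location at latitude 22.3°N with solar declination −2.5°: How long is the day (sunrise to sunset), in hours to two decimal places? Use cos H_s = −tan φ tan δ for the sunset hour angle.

The sunset hour angle satisfies cos H_s = −tan φ tan δ = 0.0179, giving H_s = 88.97°.
Day length = 2 H_s / 15° h⁻¹ = 177.94° / 15 = 11.863 h.

11.86 hours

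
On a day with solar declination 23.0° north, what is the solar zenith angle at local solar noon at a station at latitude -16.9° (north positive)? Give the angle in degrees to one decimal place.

39.9°

At local solar noon the hour angle is zero, so the zenith angle is |φ − δ| = |-16.9° − (23.0°)| = 39.9°.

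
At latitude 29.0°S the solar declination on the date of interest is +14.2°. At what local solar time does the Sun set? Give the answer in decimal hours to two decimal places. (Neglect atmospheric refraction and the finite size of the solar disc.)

−tan φ tan δ = −(-0.5543)(0.2530) = 0.1402; H_s = arccos(0.1402) = 81.94°.
Sunset is at 12 + H_s/15 = 12 + 5.463 = 17.463 h local solar time.

17.46 h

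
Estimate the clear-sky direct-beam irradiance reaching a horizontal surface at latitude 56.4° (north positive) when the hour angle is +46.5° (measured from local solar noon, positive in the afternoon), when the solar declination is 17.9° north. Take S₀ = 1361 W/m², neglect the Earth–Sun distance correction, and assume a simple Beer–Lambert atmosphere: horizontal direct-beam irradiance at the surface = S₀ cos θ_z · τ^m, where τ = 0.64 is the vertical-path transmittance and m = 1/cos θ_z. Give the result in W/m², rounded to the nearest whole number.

409 W/m²

With φ = 56.4°, δ = 17.9°, H = 46.50°: sin φ sin δ = 0.2560, cos φ cos δ cos H = 0.3625, so cos θ_z = 0.6185.
Air mass m = 1/cos θ_z = 1/0.6185 = 1.617; τ^m = 0.64^1.617 = 0.4860.
Surface direct beam = 1361 × 0.6185 × 0.4860 = 409.10 W/m².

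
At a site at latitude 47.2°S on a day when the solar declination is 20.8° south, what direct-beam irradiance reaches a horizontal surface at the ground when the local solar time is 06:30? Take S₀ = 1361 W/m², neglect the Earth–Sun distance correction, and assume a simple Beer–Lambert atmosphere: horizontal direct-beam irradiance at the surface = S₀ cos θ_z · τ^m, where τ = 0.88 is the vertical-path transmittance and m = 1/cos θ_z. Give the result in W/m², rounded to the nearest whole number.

322 W/m²

Hour angle H = 15° × (6.5 − 12) = -82.50°.
With φ = -47.2°, δ = -20.8°, H = -82.50°: sin φ sin δ = 0.2606, cos φ cos δ cos H = 0.0829, so cos θ_z = 0.3435.
Air mass m = 1/cos θ_z = 1/0.3435 = 2.911; τ^m = 0.88^2.911 = 0.6893.
Surface direct beam = 1361 × 0.3435 × 0.6893 = 322.25 W/m².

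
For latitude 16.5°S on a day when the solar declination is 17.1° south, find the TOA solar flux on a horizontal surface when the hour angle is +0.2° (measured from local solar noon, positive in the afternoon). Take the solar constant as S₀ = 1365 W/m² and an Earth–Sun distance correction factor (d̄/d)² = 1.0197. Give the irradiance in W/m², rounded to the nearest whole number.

cos θ_z = sin φ sin δ + cos φ cos δ cos H = (-0.2840)(-0.2940) + (0.9588)(0.9558)(1.0000) = 0.9999.
Top-of-atmosphere irradiance = S₀ (d̄/d)² cos θ_z = 1365 × 1.0197 × 0.9999 = 1391.75 W/m².

1392 W/m²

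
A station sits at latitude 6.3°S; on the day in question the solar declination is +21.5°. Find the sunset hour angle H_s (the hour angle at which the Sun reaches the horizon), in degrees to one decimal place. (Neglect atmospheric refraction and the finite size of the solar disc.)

87.5°

−tan φ tan δ = −(-0.1104)(0.3939) = 0.0435; H_s = arccos(0.0435) = 87.51°.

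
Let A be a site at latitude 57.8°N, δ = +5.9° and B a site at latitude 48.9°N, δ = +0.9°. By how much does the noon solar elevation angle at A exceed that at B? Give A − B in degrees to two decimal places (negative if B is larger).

-3.90°

A: 90° − |57.8 − (5.9)| = 38.10°.
B: 90° − |48.9 − (0.9)| = 42.00°.
A − B = 38.10 − 42.00 = -3.90°.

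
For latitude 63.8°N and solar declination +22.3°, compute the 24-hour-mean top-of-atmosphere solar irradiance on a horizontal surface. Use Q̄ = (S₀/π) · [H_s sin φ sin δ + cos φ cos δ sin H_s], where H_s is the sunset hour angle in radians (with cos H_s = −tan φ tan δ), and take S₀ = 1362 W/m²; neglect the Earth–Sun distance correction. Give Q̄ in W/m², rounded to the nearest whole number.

475 W/m²

The sunset hour angle satisfies cos H_s = −tan φ tan δ = -0.8335, giving H_s = 146.46°. In radians, H_s = 2.5562.
H_s sin φ sin δ = 2.5562 × 0.8973 × 0.3795 = 0.8705.
cos φ cos δ sin H_s = 0.4415 × 0.9252 × 0.5525 = 0.2257.
Q̄ = (1362/π) × (0.8705 + 0.2257) = 433.54 × 1.0962 = 475.25 W/m².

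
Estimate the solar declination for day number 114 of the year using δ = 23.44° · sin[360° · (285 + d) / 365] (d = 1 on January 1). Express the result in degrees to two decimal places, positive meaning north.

360 × (285 + 114) / 365 = 393.534°; sin(393.534°) = 0.5524.
δ = 23.44 × 0.5524 = 12.948° ≈ +12.95°.

+12.95°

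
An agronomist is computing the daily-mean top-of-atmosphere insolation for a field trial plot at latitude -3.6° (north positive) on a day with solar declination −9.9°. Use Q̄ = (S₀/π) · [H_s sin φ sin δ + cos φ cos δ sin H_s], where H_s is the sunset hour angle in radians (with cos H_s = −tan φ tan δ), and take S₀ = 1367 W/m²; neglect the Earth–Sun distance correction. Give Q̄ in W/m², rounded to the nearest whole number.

435 W/m²

The sunset hour angle satisfies cos H_s = −tan φ tan δ = -0.0110, giving H_s = 90.63°. In radians, H_s = 1.5818.
H_s sin φ sin δ = 1.5818 × -0.0628 × -0.1719 = 0.0171.
cos φ cos δ sin H_s = 0.9980 × 0.9851 × 0.9999 = 0.9830.
Q̄ = (1367/π) × (0.0171 + 0.9830) = 435.13 × 1.0001 = 435.17 W/m².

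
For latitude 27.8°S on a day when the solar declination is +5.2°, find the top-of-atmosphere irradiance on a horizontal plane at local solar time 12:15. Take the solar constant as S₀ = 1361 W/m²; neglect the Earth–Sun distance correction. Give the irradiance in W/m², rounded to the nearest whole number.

1139 W/m²

Hour angle H = 15° × (12.25 − 12) = 3.75°.
With φ = -27.8°, δ = 5.2°, H = 3.75°: sin φ sin δ = -0.0423, cos φ cos δ cos H = 0.8791, so cos θ_z = 0.8368.
Top-of-atmosphere irradiance = S₀ cos θ_z = 1361 × 0.8368 = 1138.88 W/m².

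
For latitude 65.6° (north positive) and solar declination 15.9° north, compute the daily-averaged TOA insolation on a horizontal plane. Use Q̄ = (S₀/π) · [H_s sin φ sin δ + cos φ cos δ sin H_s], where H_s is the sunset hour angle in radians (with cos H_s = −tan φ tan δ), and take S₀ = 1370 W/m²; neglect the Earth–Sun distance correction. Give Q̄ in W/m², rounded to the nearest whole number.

380 W/m²

−tan φ tan δ = −(2.2045)(0.2849) = -0.6281; H_s = arccos(-0.6281) = 128.91°. In radians, H_s = 2.2499.
H_s sin φ sin δ = 2.2499 × 0.9107 × 0.2740 = 0.5614.
cos φ cos δ sin H_s = 0.4131 × 0.9617 × 0.7781 = 0.3091.
Q̄ = (1370/π) × (0.5614 + 0.3091) = 436.08 × 0.8705 = 379.61 W/m².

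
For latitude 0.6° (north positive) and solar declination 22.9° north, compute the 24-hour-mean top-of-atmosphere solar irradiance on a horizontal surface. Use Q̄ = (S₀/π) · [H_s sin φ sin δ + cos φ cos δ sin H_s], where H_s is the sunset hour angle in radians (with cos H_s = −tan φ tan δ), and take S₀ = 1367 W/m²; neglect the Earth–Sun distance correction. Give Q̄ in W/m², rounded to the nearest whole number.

404 W/m²

−tan φ tan δ = −(0.0105)(0.4224) = -0.0044; H_s = arccos(-0.0044) = 90.25°. In radians, H_s = 1.5752.
H_s sin φ sin δ = 1.5752 × 0.0105 × 0.3891 = 0.0064.
cos φ cos δ sin H_s = 0.9999 × 0.9212 × 1.0000 = 0.9211.
Q̄ = (1367/π) × (0.0064 + 0.9211) = 435.13 × 0.9275 = 403.58 W/m².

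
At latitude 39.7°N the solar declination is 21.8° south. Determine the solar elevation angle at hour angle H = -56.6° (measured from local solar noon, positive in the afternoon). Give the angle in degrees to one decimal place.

cos θ_z = sin(39.7°) sin(-21.8°) + cos(39.7°) cos(-21.8°) cos(-56.60°) = -0.2372 + 0.3933 = 0.1561.
θ_z = arccos(0.1561) = 81.02°, so the elevation is 90° − 81.02° = 8.98°.

9.0°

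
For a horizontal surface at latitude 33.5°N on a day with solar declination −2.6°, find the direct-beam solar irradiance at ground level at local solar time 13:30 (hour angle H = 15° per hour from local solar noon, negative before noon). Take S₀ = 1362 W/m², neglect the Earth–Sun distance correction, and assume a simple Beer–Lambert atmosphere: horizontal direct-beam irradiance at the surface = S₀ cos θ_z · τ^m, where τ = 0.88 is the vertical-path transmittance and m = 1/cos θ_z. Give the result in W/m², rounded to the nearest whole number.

854 W/m²

Hour angle H = 15° × (13.5 − 12) = 22.50°.
cos θ_z = sin(33.5°) sin(-2.6°) + cos(33.5°) cos(-2.6°) cos(22.50°) = -0.0250 + 0.7696 = 0.7446.
Air mass m = 1/cos θ_z = 1/0.7446 = 1.343; τ^m = 0.88^1.343 = 0.8422.
Surface direct beam = 1362 × 0.7446 × 0.8422 = 854.11 W/m².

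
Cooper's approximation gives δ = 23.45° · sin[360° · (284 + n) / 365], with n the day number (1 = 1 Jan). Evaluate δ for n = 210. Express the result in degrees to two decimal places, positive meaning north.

+18.67°

360 × (284 + 210) / 365 = 487.233°; sin(487.233°) = 0.7962.
δ = 23.45 × 0.7962 = 18.671° ≈ +18.67°.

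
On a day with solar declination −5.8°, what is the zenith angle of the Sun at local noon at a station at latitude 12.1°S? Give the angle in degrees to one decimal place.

At local solar noon the hour angle is zero, so the zenith angle is |φ − δ| = |-12.1° − (-5.8°)| = 6.3°.

6.3°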